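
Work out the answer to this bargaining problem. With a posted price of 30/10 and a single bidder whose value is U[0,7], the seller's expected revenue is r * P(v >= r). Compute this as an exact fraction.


Step 1: Posted price r = 3, value support [0,7]
Step 2: P(v >= r) = (7 - 3)/7 = 4/7
Step 3: Expected revenue = r * P(v >= r) = 3 * 4/7
Step 4: Revenue = 12/7

12/7


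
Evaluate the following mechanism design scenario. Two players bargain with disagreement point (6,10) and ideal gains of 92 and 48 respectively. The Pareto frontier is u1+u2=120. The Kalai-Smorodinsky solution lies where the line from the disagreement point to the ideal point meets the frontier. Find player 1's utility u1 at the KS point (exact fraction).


Step 1: At the KS point, (u1-d1)/r1 = (u2-d2)/r2 = t and u1+u2 = 120
Step 2: u1 = d1 + r1*t and u2 = d2 + r2*t, so (d1 + r1*t) + (d2 + r2*t) = 120
Step 3: t = (120 - 6 - 10)/(92 + 48) = 104/140 = 26/35
Step 4: u1 = d1 + r1*t = 6 + 92 * 26/35 = 2602/35
Step 5: (Check: u2 = d2 + r2*t = 1598/35; u1+u2 = 2602/35 + 1598/35 = 120, on the frontier.)

2602/35


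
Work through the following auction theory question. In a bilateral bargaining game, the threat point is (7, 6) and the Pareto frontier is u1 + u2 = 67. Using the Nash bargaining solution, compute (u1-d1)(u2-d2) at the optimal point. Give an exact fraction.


Step 1: The Nash solution splits surplus symmetrically above the disagreement point
Step 2: u1 = (total + d1 - d2)/2 = (67 + 7 - 6)/2 = 34
Step 3: u2 = (total - d1 + d2)/2 = (67 - 7 + 6)/2 = 33
Step 4: Nash product = (34 - 7) * (33 - 6)
Step 5: = 27 * 27 = 729

729


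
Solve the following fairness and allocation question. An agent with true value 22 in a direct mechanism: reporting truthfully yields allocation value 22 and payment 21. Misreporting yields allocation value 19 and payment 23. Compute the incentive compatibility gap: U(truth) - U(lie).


Step 1: U(truth) = value - payment = 22 - 21 = 1
Step 2: U(lie) = allocation - payment = 19 - 23 = -4
Step 3: IC gap = 1 - (-4) = 5

5


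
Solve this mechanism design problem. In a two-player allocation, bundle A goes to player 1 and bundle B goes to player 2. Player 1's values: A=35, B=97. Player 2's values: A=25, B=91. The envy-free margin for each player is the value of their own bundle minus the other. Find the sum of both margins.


Step 1: Player 1's margin = v1(A) - v1(B) = 35 - 97 = -62
Step 2: Player 2's margin = v2(B) - v2(A) = 91 - 25 = 66
Step 3: Total margin = -62 + 66 = 4

4


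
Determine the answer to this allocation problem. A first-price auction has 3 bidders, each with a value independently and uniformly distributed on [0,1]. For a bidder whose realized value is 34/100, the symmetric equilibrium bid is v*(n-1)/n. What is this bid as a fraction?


Step 1: The symmetric BNE bidding function is b(v) = v * (n-1) / n
Step 2: Substitute v = 17/50 and n = 3
Step 3: b = 17/50 * 2/3
Step 4: b = 17/75

17/75


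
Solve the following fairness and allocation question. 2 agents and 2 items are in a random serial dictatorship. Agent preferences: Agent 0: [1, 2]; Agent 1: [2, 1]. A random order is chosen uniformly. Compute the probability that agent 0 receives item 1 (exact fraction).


Step 1: Agent 0 wants item 1
Step 2: There are 2 possible orderings of agents
Step 3: In 2 orderings, agent 0 gets item 1
Step 4: Probability = 2/2 = 1

1


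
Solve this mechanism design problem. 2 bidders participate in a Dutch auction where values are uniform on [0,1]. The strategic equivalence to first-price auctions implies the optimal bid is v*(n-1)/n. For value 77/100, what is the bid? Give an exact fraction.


Step 1: Dutch auctions are strategically equivalent to first-price auctions
Step 2: The equilibrium bid is b(v) = v*(n-1)/n
Step 3: b = 77/100 * 1/2
Step 4: b = 77/200

77/200


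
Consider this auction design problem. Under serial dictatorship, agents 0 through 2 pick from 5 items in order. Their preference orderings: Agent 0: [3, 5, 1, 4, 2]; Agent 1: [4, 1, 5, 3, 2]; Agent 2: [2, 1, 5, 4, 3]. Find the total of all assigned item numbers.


Step 1: Agent 0 picks item 3
Step 2: Agent 1 picks item 4
Step 3: Agent 2 picks item 2
Step 4: Sum = 3 + 4 + 2 = 9

9


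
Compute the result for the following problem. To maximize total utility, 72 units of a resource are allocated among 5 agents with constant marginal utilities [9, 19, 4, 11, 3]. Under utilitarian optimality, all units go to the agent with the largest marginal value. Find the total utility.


Step 1: The marginal utilities are [9, 19, 4, 11, 3]
Step 2: The highest marginal utility is 19
Step 3: All 72 units go to that agent
Step 4: Total utility = 19 * 72 = 1368

1368


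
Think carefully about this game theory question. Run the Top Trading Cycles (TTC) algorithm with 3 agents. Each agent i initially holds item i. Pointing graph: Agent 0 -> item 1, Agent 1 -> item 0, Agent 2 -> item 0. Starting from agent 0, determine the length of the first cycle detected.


Step 1: Trace the pointer graph from agent 0: 0 -> 1 -> 0
Step 2: A cycle is detected when we revisit agent 0
Step 3: The cycle is: 0 -> 1 -> 0
Step 4: Cycle length = 2

2


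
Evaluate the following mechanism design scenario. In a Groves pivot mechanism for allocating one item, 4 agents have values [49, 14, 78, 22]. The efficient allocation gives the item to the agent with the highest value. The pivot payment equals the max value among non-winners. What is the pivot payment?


Step 1: The efficient winner is agent 2 with value 78
Step 2: Other agents' values: [49, 14, 22]
Step 3: Pivot payment = max(others) = 49
Step 4: The winner pays 49

49


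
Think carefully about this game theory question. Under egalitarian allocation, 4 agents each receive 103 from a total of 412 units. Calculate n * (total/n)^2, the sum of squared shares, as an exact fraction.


Step 1: Each agent's share = 412/4 = 103
Step 2: Square of each share = (103)^2 = 10609
Step 3: Sum of squares = 4 * 10609 = 42436

42436


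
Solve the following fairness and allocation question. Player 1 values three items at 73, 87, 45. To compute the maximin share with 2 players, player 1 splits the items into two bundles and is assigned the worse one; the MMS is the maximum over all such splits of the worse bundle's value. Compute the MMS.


Step 1: Item values = 73, 87, 45
Step 2: Enumerate all 2-bundle partitions and take the smaller bundle:
  Partition 1: {73} vs {87,45} -> bundles 73, 132; min = 73
  Partition 2: {87} vs {73,45} -> bundles 87, 118; min = 87
  Partition 3: {45} vs {73,87} -> bundles 45, 160; min = 45
Step 3: MMS = max(73, 87, 45) = 87

87


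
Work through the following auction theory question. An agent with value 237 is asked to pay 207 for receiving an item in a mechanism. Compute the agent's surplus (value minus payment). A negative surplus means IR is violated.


Step 1: Surplus = value - payment = 237 - 207 = 30
Step 2: IR is satisfied (surplus >= 0)

30


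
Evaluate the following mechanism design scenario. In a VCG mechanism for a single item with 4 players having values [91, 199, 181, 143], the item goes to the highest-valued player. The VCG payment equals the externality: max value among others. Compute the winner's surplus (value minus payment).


Step 1: The winner is the agent with the highest value: agent 1 with value 199
Step 2: Values of other agents: [91, 181, 143]
Step 3: VCG payment = max of others' values = 181
Step 4: Surplus = 199 - 181 = 18

18


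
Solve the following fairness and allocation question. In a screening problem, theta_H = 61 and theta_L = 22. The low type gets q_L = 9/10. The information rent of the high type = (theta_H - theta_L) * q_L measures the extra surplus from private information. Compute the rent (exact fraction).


Step 1: theta_H - theta_L = 61 - 22 = 39
Step 2: Information rent = (theta_H - theta_L) * q_L
Step 3: = 39 * 9/10
Step 4: = 351/10

351/10


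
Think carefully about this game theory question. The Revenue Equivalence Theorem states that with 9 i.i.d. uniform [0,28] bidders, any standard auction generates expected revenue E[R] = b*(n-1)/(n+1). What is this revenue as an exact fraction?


Step 1: By Revenue Equivalence, expected revenue = b*(n-1)/(n+1)
Step 2: Substituting n = 9, b = 28
Step 3: Revenue = 28*(9-1)/(9+1) = 28*8/10
Step 4: Revenue = 224/10 = 112/5

112/5


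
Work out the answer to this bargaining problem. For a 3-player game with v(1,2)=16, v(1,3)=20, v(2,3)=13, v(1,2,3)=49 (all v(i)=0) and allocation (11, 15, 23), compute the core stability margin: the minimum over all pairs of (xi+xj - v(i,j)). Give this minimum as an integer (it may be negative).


Step 1: Slack for coalition (1,2): x1+x2 - v12 = 26 - 16 = 10
Step 2: Slack for coalition (1,3): x1+x3 - v13 = 34 - 20 = 14
Step 3: Slack for coalition (2,3): x2+x3 - v23 = 38 - 13 = 25
Step 4: Minimum slack = min(10, 14, 25) = 10, attained by (1,2); no pair can gain by deviating, so the allocation is in the core

10


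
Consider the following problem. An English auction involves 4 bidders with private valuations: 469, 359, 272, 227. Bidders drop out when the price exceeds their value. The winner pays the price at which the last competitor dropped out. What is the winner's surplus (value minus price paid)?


Step 1: Identify the highest value: 469
Step 2: Identify the second-highest value: 359
Step 3: The final price = second-highest value = 359
Step 4: Surplus = 469 - 359 = 110

110


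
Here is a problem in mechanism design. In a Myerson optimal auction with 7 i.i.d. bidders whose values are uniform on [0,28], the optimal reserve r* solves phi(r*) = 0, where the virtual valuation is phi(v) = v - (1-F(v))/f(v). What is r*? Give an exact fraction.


Step 1: For U[0,28], F(v) = v/28 and f(v) = 1/28
Step 2: phi(v) = v - (1 - v/28)/(1/28) = v - (28 - v) = 2v - 28
Step 3: Set phi(r*) = 0: 2r* - 28 = 0
Step 4: r* = 28/2 = 14 (the number of bidders n = 7 does not enter)

14


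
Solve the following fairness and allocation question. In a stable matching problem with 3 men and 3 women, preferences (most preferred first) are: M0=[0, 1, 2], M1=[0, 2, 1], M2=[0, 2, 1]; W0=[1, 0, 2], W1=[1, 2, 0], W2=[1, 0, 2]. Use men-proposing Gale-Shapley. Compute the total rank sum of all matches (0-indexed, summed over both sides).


Step 1: Run Gale-Shapley (men propose, women hold best offer):
  M0 proposes to W0; she accepts
  M1 proposes to W0; she switches from M0
  M2 proposes to W0; rejected
  M2 proposes to W2; she accepts
  M0 proposes to W1; she accepts
Step 2: Final matching: W0-M1, W1-M0, W2-M2
Step 3: 0-indexed ranks (man's rank of his match, then woman's): 0 + 0 + 1 + 2 + 1 + 2
Step 4: Total rank sum = 6

6


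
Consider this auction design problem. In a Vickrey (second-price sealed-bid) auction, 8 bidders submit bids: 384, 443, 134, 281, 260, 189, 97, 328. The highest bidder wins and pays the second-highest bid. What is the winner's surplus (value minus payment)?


Step 1: Sort bids in descending order: 443, 384, 328, 281, 260, 189, 134, 97
Step 2: The winning bid is the highest: 443
Step 3: The payment equals the second-highest bid: 384
Step 4: Surplus = winner's bid - payment = 443 - 384 = 59

59


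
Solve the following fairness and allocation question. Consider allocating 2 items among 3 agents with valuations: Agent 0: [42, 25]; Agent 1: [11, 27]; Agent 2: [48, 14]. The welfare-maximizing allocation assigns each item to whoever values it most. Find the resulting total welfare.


Step 1: For each item, find the maximum value among all agents.
Step 2: Item 0 -> Agent 2 (value 48)
Step 3: Item 1 -> Agent 1 (value 27)
Step 4: Total welfare = 48 + 27 = 75

75


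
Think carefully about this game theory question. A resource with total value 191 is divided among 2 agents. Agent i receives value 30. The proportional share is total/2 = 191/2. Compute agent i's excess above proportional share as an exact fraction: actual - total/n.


Step 1: Proportional share = 191/2
Step 2: Agent's actual allocation = 30
Step 3: Excess = 30 - 191/2 = -131/2

-131/2


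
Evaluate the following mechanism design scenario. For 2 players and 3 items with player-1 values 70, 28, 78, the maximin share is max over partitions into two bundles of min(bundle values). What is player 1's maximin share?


Step 1: Item values = 70, 28, 78
Step 2: Enumerate all 2-bundle partitions and take the smaller bundle:
  Partition 1: {70} vs {28,78} -> bundles 70, 106; min = 70
  Partition 2: {28} vs {70,78} -> bundles 28, 148; min = 28
  Partition 3: {78} vs {70,28} -> bundles 78, 98; min = 78
Step 3: MMS = max(70, 28, 78) = 78

78


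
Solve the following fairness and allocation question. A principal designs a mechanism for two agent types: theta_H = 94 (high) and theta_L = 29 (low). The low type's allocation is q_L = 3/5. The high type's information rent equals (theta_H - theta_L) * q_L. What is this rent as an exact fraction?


Step 1: theta_H - theta_L = 94 - 29 = 65
Step 2: Information rent = (theta_H - theta_L) * q_L
Step 3: = 65 * 3/5
Step 4: = 39

39


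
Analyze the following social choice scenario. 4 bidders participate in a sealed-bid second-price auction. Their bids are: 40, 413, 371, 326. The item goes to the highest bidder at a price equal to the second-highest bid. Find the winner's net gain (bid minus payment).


Step 1: Sort bids in descending order: 413, 371, 326, 40
Step 2: The winning bid is the highest: 413
Step 3: The payment equals the second-highest bid: 371
Step 4: Surplus = winner's bid - payment = 413 - 371 = 42

42


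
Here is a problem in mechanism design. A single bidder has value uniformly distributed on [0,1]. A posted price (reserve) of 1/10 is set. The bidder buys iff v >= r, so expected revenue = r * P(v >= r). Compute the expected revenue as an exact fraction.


Step 1: Posted price r = 1/10, value support [0,1]
Step 2: P(v >= r) = (1 - 1/10)/1 = 9/10
Step 3: Expected revenue = r * P(v >= r) = 1/10 * 9/10
Step 4: Revenue = 9/100

9/100


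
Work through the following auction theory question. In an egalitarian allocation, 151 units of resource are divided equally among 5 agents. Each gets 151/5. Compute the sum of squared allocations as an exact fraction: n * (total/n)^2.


Step 1: Each agent's share = 151/5
Step 2: Square of each share = (151/5)^2 = 22801/25
Step 3: Sum of squares = 5 * 22801/25 = 22801/5

22801/5


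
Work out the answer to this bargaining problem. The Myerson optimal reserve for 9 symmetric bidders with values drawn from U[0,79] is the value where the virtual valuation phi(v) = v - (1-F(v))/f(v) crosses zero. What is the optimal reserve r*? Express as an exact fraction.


Step 1: For U[0,79], F(v) = v/79 and f(v) = 1/79
Step 2: phi(v) = v - (1 - v/79)/(1/79) = v - (79 - v) = 2v - 79
Step 3: Set phi(r*) = 0: 2r* - 79 = 0
Step 4: r* = 79/2 (the number of bidders n = 9 does not enter)

79/2


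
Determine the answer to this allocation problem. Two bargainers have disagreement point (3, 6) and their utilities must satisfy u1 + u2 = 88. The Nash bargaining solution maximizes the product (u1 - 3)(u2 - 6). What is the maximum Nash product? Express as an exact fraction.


Step 1: The Nash solution splits surplus symmetrically above the disagreement point
Step 2: u1 = (total + d1 - d2)/2 = (88 + 3 - 6)/2 = 85/2
Step 3: u2 = (total - d1 + d2)/2 = (88 - 3 + 6)/2 = 91/2
Step 4: Nash product = (85/2 - 3) * (91/2 - 6)
Step 5: = 79/2 * 79/2 = 6241/4

6241/4


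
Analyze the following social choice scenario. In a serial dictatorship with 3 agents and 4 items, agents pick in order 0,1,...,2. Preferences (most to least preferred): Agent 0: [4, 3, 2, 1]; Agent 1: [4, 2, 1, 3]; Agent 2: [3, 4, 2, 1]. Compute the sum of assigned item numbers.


Step 1: Agent 0 picks item 4
Step 2: Agent 1 picks item 2
Step 3: Agent 2 picks item 3
Step 4: Sum = 4 + 2 + 3 = 9

9


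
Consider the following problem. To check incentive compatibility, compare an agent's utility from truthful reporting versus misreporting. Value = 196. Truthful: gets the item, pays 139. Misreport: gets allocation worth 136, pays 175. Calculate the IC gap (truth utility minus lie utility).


Step 1: U(truth) = value - payment = 196 - 139 = 57
Step 2: U(lie) = allocation - payment = 136 - 175 = -39
Step 3: IC gap = 57 - (-39) = 96

96


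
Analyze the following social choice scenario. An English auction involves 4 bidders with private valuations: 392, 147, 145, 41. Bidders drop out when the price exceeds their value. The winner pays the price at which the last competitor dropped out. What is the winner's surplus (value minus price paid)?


Step 1: Identify the highest value: 392
Step 2: Identify the second-highest value: 147
Step 3: The final price = second-highest value = 147
Step 4: Surplus = 392 - 147 = 245

245


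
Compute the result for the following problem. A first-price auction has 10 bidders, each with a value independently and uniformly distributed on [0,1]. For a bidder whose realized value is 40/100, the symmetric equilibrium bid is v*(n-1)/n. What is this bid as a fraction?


Step 1: The symmetric BNE bidding function is b(v) = v * (n-1) / n
Step 2: Substitute v = 2/5 and n = 10
Step 3: b = 2/5 * 9/10
Step 4: b = 9/25

9/25


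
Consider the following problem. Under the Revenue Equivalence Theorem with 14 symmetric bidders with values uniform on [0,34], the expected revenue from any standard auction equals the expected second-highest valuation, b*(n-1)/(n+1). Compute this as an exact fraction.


Step 1: By Revenue Equivalence, expected revenue = b*(n-1)/(n+1)
Step 2: Substituting n = 14, b = 34
Step 3: Revenue = 34*(14-1)/(14+1) = 34*13/15
Step 4: Revenue = 442/15

442/15


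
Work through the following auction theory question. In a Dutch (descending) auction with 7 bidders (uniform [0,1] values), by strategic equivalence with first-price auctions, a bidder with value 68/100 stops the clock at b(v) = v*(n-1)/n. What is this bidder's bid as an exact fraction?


Step 1: Dutch auctions are strategically equivalent to first-price auctions
Step 2: The equilibrium bid is b(v) = v*(n-1)/n
Step 3: b = 17/25 * 6/7
Step 4: b = 102/175

102/175


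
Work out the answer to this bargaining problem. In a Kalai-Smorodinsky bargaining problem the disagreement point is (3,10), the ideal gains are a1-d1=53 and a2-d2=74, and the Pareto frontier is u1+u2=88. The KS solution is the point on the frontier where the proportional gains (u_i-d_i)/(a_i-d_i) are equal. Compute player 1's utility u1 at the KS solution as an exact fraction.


Step 1: At the KS point, (u1-d1)/r1 = (u2-d2)/r2 = t and u1+u2 = 88
Step 2: u1 = d1 + r1*t and u2 = d2 + r2*t, so (d1 + r1*t) + (d2 + r2*t) = 88
Step 3: t = (88 - 3 - 10)/(53 + 74) = 75/127
Step 4: u1 = d1 + r1*t = 3 + 53 * 75/127 = 4356/127
Step 5: (Check: u2 = d2 + r2*t = 6820/127; u1+u2 = 4356/127 + 6820/127 = 88, on the frontier.)

4356/127


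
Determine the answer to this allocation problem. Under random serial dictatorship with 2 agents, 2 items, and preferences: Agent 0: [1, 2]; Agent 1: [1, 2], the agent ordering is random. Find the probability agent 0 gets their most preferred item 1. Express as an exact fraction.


Step 1: Agent 0 wants item 1
Step 2: There are 2 possible orderings of agents
Step 3: In 1 orderings, agent 0 gets item 1
Step 4: Probability = 1/2

1/2


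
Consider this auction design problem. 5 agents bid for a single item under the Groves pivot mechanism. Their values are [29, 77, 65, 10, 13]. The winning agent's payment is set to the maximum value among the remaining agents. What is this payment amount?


Step 1: The efficient winner is agent 1 with value 77
Step 2: Other agents' values: [29, 65, 10, 13]
Step 3: Pivot payment = max(others) = 65
Step 4: The winner pays 65

65


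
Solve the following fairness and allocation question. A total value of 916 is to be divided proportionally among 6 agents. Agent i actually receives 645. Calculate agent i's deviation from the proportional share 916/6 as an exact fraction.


Step 1: Proportional share = 916/6 = 458/3
Step 2: Agent's actual allocation = 645
Step 3: Excess = 645 - 458/3 = 1477/3

1477/3


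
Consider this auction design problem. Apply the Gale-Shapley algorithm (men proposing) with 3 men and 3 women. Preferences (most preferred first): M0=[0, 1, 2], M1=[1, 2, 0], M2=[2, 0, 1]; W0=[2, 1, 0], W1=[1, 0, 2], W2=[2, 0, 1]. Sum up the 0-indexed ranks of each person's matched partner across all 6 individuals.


Step 1: Run Gale-Shapley (men propose, women hold best offer):
  M0 proposes to W0; she accepts
  M1 proposes to W1; she accepts
  M2 proposes to W2; she accepts
Step 2: Final matching: W0-M0, W1-M1, W2-M2
Step 3: 0-indexed ranks (man's rank of his match, then woman's): 0 + 2 + 0 + 0 + 0 + 0
Step 4: Total rank sum = 2

2


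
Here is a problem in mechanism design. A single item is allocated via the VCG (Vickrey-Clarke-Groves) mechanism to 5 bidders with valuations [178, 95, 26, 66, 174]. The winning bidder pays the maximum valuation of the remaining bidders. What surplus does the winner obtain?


Step 1: The winner is the agent with the highest value: agent 0 with value 178
Step 2: Values of other agents: [95, 26, 66, 174]
Step 3: VCG payment = max of others' values = 174
Step 4: Surplus = 178 - 174 = 4

4


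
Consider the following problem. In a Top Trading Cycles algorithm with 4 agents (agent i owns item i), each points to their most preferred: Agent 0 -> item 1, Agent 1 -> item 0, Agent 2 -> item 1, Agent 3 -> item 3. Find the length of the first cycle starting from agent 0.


Step 1: Trace the pointer graph from agent 0: 0 -> 1 -> 0
Step 2: A cycle is detected when we revisit agent 0
Step 3: The cycle is: 0 -> 1 -> 0
Step 4: Cycle length = 2

2


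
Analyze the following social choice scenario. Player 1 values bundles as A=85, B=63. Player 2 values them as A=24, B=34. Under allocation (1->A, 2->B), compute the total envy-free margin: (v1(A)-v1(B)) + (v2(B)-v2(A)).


Step 1: Player 1's margin = v1(A) - v1(B) = 85 - 63 = 22
Step 2: Player 2's margin = v2(B) - v2(A) = 34 - 24 = 10
Step 3: Total margin = 22 + 10 = 32

32


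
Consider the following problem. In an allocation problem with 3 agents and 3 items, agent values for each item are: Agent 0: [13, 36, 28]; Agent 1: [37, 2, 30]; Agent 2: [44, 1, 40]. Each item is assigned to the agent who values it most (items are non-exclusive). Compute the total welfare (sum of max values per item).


Step 1: For each item, find the maximum value among all agents.
Step 2: Item 0 -> Agent 2 (value 44)
Step 3: Item 1 -> Agent 0 (value 36)
Step 4: Item 2 -> Agent 2 (value 40)
Step 5: Total welfare = 44 + 36 + 40 = 120

120


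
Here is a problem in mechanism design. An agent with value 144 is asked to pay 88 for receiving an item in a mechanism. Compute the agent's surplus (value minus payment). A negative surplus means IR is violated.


Step 1: Surplus = value - payment = 144 - 88 = 56
Step 2: IR is satisfied (surplus >= 0)

56


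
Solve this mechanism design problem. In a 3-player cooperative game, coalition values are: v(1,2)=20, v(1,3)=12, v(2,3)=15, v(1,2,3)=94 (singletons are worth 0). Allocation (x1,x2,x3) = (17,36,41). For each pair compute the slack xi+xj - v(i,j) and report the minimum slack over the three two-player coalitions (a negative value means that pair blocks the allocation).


Step 1: Slack for coalition (1,2): x1+x2 - v12 = 53 - 20 = 33
Step 2: Slack for coalition (1,3): x1+x3 - v13 = 58 - 12 = 46
Step 3: Slack for coalition (2,3): x2+x3 - v23 = 77 - 15 = 62
Step 4: Minimum slack = min(33, 46, 62) = 33, attained by (1,2); no pair can gain by deviating, so the allocation is in the core

33


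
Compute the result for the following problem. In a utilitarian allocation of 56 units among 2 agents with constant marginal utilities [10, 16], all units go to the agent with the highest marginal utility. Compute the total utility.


Step 1: The marginal utilities are [10, 16]
Step 2: The highest marginal utility is 16
Step 3: All 56 units go to that agent
Step 4: Total utility = 16 * 56 = 896

896


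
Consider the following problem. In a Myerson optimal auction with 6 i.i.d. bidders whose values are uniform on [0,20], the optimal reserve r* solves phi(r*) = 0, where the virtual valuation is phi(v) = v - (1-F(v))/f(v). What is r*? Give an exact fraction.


Step 1: For U[0,20], F(v) = v/20 and f(v) = 1/20
Step 2: phi(v) = v - (1 - v/20)/(1/20) = v - (20 - v) = 2v - 20
Step 3: Set phi(r*) = 0: 2r* - 20 = 0
Step 4: r* = 20/2 = 10 (the number of bidders n = 6 does not enter)

10


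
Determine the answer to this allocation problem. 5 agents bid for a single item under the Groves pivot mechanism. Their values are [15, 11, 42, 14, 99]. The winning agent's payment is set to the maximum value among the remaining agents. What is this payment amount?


Step 1: The efficient winner is agent 4 with value 99
Step 2: Other agents' values: [15, 11, 42, 14]
Step 3: Pivot payment = max(others) = 42
Step 4: The winner pays 42

42


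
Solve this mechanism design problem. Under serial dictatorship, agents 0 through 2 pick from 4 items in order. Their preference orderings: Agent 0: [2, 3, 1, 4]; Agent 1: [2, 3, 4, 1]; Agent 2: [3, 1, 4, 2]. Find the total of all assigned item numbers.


Step 1: Agent 0 picks item 2
Step 2: Agent 1 picks item 3
Step 3: Agent 2 picks item 1
Step 4: Sum = 2 + 3 + 1 = 6

6


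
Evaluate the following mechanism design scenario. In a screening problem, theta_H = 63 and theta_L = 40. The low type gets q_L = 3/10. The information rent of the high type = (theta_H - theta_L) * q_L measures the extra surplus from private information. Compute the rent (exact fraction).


Step 1: theta_H - theta_L = 63 - 40 = 23
Step 2: Information rent = (theta_H - theta_L) * q_L
Step 3: = 23 * 3/10
Step 4: = 69/10

69/10


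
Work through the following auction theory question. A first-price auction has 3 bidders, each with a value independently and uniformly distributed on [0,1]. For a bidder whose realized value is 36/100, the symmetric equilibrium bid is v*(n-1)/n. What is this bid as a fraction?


Step 1: The symmetric BNE bidding function is b(v) = v * (n-1) / n
Step 2: Substitute v = 9/25 and n = 3
Step 3: b = 9/25 * 2/3
Step 4: b = 6/25

6/25


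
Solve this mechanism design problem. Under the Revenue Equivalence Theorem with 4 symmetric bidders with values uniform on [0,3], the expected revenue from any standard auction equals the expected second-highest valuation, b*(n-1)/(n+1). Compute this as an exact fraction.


Step 1: By Revenue Equivalence, expected revenue = b*(n-1)/(n+1)
Step 2: Substituting n = 4, b = 3
Step 3: Revenue = 3*(4-1)/(4+1) = 3*3/5
Step 4: Revenue = 9/5

9/5


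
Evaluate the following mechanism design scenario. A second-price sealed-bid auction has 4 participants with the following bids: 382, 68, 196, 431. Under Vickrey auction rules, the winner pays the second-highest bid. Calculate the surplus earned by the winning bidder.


Step 1: Sort bids in descending order: 431, 382, 196, 68
Step 2: The winning bid is the highest: 431
Step 3: The payment equals the second-highest bid: 382
Step 4: Surplus = winner's bid - payment = 431 - 382 = 49

49


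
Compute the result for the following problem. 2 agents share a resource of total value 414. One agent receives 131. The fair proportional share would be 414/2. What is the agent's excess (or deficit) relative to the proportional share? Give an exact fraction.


Step 1: Proportional share = 414/2 = 207
Step 2: Agent's actual allocation = 131
Step 3: Excess = 131 - 207 = -76

-76


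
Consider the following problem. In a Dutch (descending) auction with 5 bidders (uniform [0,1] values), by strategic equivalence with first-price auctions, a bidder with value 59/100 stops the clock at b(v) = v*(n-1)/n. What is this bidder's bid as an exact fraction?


Step 1: Dutch auctions are strategically equivalent to first-price auctions
Step 2: The equilibrium bid is b(v) = v*(n-1)/n
Step 3: b = 59/100 * 4/5
Step 4: b = 59/125

59/125


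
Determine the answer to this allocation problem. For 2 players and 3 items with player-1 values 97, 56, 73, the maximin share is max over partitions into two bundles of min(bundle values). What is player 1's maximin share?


Step 1: Item values = 97, 56, 73
Step 2: Enumerate all 2-bundle partitions and take the smaller bundle:
  Partition 1: {97} vs {56,73} -> bundles 97, 129; min = 97
  Partition 2: {56} vs {97,73} -> bundles 56, 170; min = 56
  Partition 3: {73} vs {97,56} -> bundles 73, 153; min = 73
Step 3: MMS = max(97, 56, 73) = 97

97


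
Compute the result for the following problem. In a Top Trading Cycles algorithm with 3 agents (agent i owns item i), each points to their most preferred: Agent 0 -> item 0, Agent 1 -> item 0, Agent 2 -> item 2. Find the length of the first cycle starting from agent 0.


Step 1: Trace the pointer graph from agent 0: 0 -> 0
Step 2: A cycle is detected when we revisit agent 0
Step 3: The cycle is: 0 -> 0
Step 4: Cycle length = 1

1


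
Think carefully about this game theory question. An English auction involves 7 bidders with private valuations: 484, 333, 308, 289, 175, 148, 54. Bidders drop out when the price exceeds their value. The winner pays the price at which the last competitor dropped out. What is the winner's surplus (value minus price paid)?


Step 1: Identify the highest value: 484
Step 2: Identify the second-highest value: 333
Step 3: The final price = second-highest value = 333
Step 4: Surplus = 484 - 333 = 151

151


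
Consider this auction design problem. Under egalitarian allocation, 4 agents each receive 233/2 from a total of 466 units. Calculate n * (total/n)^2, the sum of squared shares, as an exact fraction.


Step 1: Each agent's share = 466/4 = 233/2
Step 2: Square of each share = (233/2)^2 = 54289/4
Step 3: Sum of squares = 4 * 54289/4 = 54289

54289


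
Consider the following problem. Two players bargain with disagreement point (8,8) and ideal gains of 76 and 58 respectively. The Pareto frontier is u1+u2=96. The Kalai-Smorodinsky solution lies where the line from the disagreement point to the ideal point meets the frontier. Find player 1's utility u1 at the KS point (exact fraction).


Step 1: At the KS point, (u1-d1)/r1 = (u2-d2)/r2 = t and u1+u2 = 96
Step 2: u1 = d1 + r1*t and u2 = d2 + r2*t, so (d1 + r1*t) + (d2 + r2*t) = 96
Step 3: t = (96 - 8 - 8)/(76 + 58) = 80/134 = 40/67
Step 4: u1 = d1 + r1*t = 8 + 76 * 40/67 = 3576/67
Step 5: (Check: u2 = d2 + r2*t = 2856/67; u1+u2 = 3576/67 + 2856/67 = 96, on the frontier.)

3576/67


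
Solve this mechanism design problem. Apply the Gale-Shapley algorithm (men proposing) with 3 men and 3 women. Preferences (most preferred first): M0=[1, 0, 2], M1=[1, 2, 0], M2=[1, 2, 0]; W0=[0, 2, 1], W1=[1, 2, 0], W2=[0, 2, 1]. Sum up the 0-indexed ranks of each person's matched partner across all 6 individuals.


Step 1: Run Gale-Shapley (men propose, women hold best offer):
  M0 proposes to W1; she accepts
  M1 proposes to W1; she switches from M0
  M2 proposes to W1; rejected
  M2 proposes to W2; she accepts
  M0 proposes to W0; she accepts
Step 2: Final matching: W0-M0, W1-M1, W2-M2
Step 3: 0-indexed ranks (man's rank of his match, then woman's): 1 + 0 + 0 + 0 + 1 + 1
Step 4: Total rank sum = 3

3


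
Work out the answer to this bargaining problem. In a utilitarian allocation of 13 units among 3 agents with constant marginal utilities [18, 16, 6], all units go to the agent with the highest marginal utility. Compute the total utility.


Step 1: The marginal utilities are [18, 16, 6]
Step 2: The highest marginal utility is 18
Step 3: All 13 units go to that agent
Step 4: Total utility = 18 * 13 = 234

234


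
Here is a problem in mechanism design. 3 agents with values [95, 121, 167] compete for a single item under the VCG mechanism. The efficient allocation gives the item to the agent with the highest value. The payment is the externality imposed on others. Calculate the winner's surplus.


Step 1: The winner is the agent with the highest value: agent 2 with value 167
Step 2: Values of other agents: [95, 121]
Step 3: VCG payment = max of others' values = 121
Step 4: Surplus = 167 - 121 = 46

46


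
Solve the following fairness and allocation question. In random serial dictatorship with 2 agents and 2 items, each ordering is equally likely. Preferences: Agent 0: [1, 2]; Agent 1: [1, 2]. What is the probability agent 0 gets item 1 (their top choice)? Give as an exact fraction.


Step 1: Agent 0 wants item 1
Step 2: There are 2 possible orderings of agents
Step 3: In 1 orderings, agent 0 gets item 1
Step 4: Probability = 1/2

1/2


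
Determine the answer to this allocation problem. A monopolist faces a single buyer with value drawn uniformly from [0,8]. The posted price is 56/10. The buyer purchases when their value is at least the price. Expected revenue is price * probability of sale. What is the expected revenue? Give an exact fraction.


Step 1: Posted price r = 28/5, value support [0,8]
Step 2: P(v >= r) = (8 - 28/5)/8 = 3/10
Step 3: Expected revenue = r * P(v >= r) = 28/5 * 3/10
Step 4: Revenue = 42/25

42/25


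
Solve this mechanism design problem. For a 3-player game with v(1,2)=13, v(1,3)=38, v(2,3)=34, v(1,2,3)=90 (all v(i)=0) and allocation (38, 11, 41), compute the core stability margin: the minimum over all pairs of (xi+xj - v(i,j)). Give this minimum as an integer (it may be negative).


Step 1: Slack for coalition (1,2): x1+x2 - v12 = 49 - 13 = 36
Step 2: Slack for coalition (1,3): x1+x3 - v13 = 79 - 38 = 41
Step 3: Slack for coalition (2,3): x2+x3 - v23 = 52 - 34 = 18
Step 4: Minimum slack = min(36, 41, 18) = 18, attained by (2,3); no pair can gain by deviating, so the allocation is in the core

18


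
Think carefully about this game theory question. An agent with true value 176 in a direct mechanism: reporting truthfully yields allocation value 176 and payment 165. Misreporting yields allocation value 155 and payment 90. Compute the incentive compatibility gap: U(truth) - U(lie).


Step 1: U(truth) = value - payment = 176 - 165 = 11
Step 2: U(lie) = allocation - payment = 155 - 90 = 65
Step 3: IC gap = 11 - 65 = -54

-54


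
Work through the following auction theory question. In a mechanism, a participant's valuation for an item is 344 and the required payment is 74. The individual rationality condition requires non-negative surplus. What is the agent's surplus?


Step 1: Surplus = value - payment = 344 - 74 = 270
Step 2: IR is satisfied (surplus >= 0)

270


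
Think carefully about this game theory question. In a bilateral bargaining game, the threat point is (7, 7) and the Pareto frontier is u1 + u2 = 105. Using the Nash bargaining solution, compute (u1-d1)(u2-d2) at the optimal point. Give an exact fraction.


Step 1: The Nash solution splits surplus symmetrically above the disagreement point
Step 2: u1 = (total + d1 - d2)/2 = (105 + 7 - 7)/2 = 105/2
Step 3: u2 = (total - d1 + d2)/2 = (105 - 7 + 7)/2 = 105/2
Step 4: Nash product = (105/2 - 7) * (105/2 - 7)
Step 5: = 91/2 * 91/2 = 8281/4

8281/4


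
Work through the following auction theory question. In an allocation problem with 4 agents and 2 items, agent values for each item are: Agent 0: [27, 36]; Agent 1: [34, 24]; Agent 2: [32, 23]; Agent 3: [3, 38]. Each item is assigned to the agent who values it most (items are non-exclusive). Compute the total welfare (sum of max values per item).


Step 1: For each item, find the maximum value among all agents.
Step 2: Item 0 -> Agent 1 (value 34)
Step 3: Item 1 -> Agent 3 (value 38)
Step 4: Total welfare = 34 + 38 = 72

72


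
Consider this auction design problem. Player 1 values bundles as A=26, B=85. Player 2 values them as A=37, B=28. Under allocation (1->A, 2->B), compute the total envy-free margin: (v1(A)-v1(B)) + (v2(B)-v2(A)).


Step 1: Player 1's margin = v1(A) - v1(B) = 26 - 85 = -59
Step 2: Player 2's margin = v2(B) - v2(A) = 28 - 37 = -9
Step 3: Total margin = -59 + -9 = -68

-68


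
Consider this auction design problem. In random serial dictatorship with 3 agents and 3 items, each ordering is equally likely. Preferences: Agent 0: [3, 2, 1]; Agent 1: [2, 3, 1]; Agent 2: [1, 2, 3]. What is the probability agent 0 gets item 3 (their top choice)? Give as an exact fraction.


Step 1: Agent 0 wants item 3
Step 2: There are 6 possible orderings of agents
Step 3: In 6 orderings, agent 0 gets item 3
Step 4: Probability = 6/6 = 1

1


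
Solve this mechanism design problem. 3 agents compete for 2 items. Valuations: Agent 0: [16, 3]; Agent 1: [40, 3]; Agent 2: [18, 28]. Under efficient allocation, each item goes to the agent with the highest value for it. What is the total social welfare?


Step 1: For each item, find the maximum value among all agents.
Step 2: Item 0 -> Agent 1 (value 40)
Step 3: Item 1 -> Agent 2 (value 28)
Step 4: Total welfare = 40 + 28 = 68

68


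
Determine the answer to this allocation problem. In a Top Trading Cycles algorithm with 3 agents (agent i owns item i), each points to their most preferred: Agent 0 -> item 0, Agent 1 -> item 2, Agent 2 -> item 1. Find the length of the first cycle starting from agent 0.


Step 1: Trace the pointer graph from agent 0: 0 -> 0
Step 2: A cycle is detected when we revisit agent 0
Step 3: The cycle is: 0 -> 0
Step 4: Cycle length = 1

1


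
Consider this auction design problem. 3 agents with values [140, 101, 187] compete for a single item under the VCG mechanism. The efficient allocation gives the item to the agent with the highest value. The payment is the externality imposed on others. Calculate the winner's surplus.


Step 1: The winner is the agent with the highest value: agent 2 with value 187
Step 2: Values of other agents: [140, 101]
Step 3: VCG payment = max of others' values = 140
Step 4: Surplus = 187 - 140 = 47

47


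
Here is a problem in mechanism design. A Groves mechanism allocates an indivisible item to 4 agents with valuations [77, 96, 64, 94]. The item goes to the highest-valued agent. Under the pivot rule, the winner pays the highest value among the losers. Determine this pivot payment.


Step 1: The efficient winner is agent 1 with value 96
Step 2: Other agents' values: [77, 64, 94]
Step 3: Pivot payment = max(others) = 94
Step 4: The winner pays 94

94


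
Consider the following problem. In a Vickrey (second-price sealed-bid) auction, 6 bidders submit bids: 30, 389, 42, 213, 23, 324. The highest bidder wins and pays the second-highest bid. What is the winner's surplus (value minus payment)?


Step 1: Sort bids in descending order: 389, 324, 213, 42, 30, 23
Step 2: The winning bid is the highest: 389
Step 3: The payment equals the second-highest bid: 324
Step 4: Surplus = winner's bid - payment = 389 - 324 = 65

65


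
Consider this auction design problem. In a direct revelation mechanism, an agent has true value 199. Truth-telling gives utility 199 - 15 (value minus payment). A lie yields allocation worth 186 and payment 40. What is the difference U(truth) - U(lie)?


Step 1: U(truth) = value - payment = 199 - 15 = 184
Step 2: U(lie) = allocation - payment = 186 - 40 = 146
Step 3: IC gap = 184 - 146 = 38

38


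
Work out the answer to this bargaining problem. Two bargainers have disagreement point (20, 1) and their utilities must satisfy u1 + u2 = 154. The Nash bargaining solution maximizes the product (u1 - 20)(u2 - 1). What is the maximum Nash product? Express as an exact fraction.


Step 1: The Nash solution splits surplus symmetrically above the disagreement point
Step 2: u1 = (total + d1 - d2)/2 = (154 + 20 - 1)/2 = 173/2
Step 3: u2 = (total - d1 + d2)/2 = (154 - 20 + 1)/2 = 135/2
Step 4: Nash product = (173/2 - 20) * (135/2 - 1)
Step 5: = 133/2 * 133/2 = 17689/4

17689/4


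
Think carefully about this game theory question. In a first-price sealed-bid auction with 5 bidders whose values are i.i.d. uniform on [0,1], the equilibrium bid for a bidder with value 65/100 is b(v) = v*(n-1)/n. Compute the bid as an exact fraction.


Step 1: The symmetric BNE bidding function is b(v) = v * (n-1) / n
Step 2: Substitute v = 13/20 and n = 5
Step 3: b = 13/20 * 4/5
Step 4: b = 13/25

13/25
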